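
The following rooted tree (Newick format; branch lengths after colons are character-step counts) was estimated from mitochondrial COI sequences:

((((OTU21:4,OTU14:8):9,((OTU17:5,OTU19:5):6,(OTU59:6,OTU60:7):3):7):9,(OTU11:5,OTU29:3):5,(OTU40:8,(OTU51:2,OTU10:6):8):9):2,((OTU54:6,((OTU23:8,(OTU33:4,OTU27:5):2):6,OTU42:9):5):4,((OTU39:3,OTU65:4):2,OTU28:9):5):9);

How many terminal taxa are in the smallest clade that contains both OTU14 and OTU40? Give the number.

11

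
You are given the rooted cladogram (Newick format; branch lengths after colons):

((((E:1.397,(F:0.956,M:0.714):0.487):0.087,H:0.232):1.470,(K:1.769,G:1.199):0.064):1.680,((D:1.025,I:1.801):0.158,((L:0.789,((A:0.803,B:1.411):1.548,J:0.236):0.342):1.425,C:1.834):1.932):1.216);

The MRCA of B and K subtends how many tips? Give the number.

The MRCA of B and K is the root, so the clade is the entire tree.
That clade contains 13 terminal taxa: A, B, C, D, E, F, G, H, I, J, K, L, M.

13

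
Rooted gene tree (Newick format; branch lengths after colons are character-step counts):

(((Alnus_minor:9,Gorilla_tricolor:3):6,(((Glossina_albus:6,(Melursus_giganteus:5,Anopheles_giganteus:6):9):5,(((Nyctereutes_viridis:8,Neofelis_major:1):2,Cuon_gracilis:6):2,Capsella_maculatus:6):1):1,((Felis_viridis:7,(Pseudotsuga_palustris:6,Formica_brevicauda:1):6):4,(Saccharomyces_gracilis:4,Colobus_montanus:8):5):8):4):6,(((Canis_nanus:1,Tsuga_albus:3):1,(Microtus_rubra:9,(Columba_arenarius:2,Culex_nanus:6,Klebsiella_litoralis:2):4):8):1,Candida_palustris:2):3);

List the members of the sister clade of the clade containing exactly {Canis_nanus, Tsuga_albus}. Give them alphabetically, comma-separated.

The clade containing exactly {Canis_nanus, Tsuga_albus} attaches to the tree at the node subtending ((Canis_nanus,Tsuga_albus),(Microtus_rubra,(Columba_arenarius,Culex_nanus,Klebsiella_litoralis))).
The other lineage descending from that same node — the sister group — is (Microtus_rubra,(Columba_arenarius,Culex_nanus,Klebsiella_litoralis)); its 4 tips in alphabetical order are the answer.

Columba_arenarius, Culex_nanus, Klebsiella_litoralis, Microtus_rubra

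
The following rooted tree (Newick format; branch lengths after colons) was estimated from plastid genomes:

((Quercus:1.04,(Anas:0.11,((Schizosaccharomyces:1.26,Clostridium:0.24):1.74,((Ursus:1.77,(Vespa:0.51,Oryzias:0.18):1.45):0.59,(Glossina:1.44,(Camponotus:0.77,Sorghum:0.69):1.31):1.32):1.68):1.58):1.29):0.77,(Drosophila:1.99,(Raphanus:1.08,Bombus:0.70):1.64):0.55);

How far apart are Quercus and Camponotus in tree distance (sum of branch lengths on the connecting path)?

8.99

The path runs Quercus → … → MRCA → … → Camponotus; the MRCA is the node subtending (Quercus,(Anas,((Schizosaccharomyces,Clostridium),((Ursus,(Vespa,Oryzias)),(Glossina,(Camponotus,Sorghum)))))).
Branch lengths along that path: 1.04 + 1.29 + 1.58 + 1.68 + 1.32 + 1.31 + 0.77 = 8.99.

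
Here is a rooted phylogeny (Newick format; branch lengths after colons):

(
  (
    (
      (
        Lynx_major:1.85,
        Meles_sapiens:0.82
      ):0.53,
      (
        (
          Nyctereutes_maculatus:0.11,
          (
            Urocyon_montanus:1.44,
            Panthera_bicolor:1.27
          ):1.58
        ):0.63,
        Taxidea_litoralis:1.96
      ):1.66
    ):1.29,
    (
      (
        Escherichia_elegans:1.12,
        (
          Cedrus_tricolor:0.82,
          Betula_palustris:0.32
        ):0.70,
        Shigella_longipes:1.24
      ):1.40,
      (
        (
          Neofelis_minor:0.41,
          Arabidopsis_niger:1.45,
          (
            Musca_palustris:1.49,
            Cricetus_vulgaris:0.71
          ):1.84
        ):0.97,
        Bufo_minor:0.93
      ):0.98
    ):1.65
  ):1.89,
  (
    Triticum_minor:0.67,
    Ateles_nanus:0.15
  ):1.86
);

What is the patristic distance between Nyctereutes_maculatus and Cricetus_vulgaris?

9.84

The path runs Nyctereutes_maculatus → … → MRCA → … → Cricetus_vulgaris; the MRCA is the node subtending (((Lynx_major,Meles_sapiens),((Nyctereutes_maculatus,(Urocyon_montanus,Panthera_bicolor)),Taxidea_litoralis)),((Escherichia_elegans,(Cedrus_tricolor,Betula_palustris),Shigella_longipes),((Neofelis_minor,Arabidopsis_niger,(Musca_palustris,Cricetus_vulgaris)),Bufo_minor))).
Branch lengths along that path: 0.11 + 0.63 + 1.66 + 1.29 + 1.65 + 0.98 + 0.97 + 1.84 + 0.71 = 9.84.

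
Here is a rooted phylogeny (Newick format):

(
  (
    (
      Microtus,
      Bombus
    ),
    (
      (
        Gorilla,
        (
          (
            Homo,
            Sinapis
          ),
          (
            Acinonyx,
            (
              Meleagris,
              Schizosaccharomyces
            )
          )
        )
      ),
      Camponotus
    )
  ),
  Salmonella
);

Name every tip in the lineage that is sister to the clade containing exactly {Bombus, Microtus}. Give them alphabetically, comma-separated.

The clade containing exactly {Bombus, Microtus} attaches to the tree at the node subtending ((Microtus,Bombus),((Gorilla,((Homo,Sinapis),(Acinonyx,(Meleagris,Schizosaccharomyces)))),Camponotus)).
The other lineage descending from that same node — the sister group — is ((Gorilla,((Homo,Sinapis),(Acinonyx,(Meleagris,Schizosaccharomyces)))),Camponotus); its 7 tips in alphabetical order are the answer.

Acinonyx, Camponotus, Gorilla, Homo, Meleagris, Schizosaccharomyces, Sinapis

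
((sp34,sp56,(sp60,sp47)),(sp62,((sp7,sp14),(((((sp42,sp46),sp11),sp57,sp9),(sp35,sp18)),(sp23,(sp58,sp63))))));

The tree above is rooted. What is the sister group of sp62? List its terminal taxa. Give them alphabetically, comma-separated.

sp62 attaches to the tree at the node subtending (sp62,((sp7,sp14),(((((sp42,sp46),sp11),sp57,sp9),(sp35,sp18)),(sp23,(sp58,sp63))))).
The other lineage descending from that same node — the sister group — is ((sp7,sp14),(((((sp42,sp46),sp11),sp57,sp9),(sp35,sp18)),(sp23,(sp58,sp63)))); its 12 tips in alphabetical order are the answer.

sp11, sp14, sp18, sp23, sp35, sp42, sp46, sp57, sp58, sp63, sp7, sp9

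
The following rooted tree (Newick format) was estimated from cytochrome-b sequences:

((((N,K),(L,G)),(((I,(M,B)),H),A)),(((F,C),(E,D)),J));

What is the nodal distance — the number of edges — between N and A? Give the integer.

The MRCA of N and A is the node subtending (((N,K),(L,G)),(((I,(M,B)),H),A)).
From N up to that node: 3 branches. From A up to the same node: 2 branches. Total: 3 + 2 = 5.

5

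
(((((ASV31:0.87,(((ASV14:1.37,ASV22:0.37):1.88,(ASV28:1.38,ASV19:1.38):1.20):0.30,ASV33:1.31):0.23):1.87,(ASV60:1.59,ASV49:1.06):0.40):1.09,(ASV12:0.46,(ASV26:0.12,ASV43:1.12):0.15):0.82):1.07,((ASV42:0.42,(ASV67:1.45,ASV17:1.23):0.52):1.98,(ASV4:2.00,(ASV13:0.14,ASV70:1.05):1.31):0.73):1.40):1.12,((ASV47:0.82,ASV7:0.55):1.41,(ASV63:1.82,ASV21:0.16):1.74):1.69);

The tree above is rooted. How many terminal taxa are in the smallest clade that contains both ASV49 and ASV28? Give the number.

8

The MRCA of ASV49 and ASV28 is the node subtending ((ASV31,(((ASV14,ASV22),(ASV28,ASV19)),ASV33)),(ASV60,ASV49)).
That clade contains 8 terminal taxa: ASV14, ASV19, ASV22, ASV28, ASV31, ASV33, ASV49, ASV60.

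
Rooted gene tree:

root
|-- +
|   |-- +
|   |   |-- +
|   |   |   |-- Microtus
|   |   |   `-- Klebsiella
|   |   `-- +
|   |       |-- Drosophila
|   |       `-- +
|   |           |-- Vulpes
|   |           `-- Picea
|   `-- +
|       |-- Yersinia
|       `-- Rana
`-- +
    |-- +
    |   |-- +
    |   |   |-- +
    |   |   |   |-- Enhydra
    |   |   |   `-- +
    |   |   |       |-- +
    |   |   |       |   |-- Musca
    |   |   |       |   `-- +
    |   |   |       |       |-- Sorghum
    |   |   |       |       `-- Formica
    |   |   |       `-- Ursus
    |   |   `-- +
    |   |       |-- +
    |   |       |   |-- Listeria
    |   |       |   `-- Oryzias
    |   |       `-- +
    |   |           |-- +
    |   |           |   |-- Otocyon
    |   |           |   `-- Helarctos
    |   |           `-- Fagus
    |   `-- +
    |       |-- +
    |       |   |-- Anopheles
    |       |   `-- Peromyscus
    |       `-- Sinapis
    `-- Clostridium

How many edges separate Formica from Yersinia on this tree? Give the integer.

11

The MRCA of Formica and Yersinia is the root of the tree.
From Formica up to that node: 8 branches. From Yersinia up to the same node: 3 branches. Total: 8 + 3 = 11.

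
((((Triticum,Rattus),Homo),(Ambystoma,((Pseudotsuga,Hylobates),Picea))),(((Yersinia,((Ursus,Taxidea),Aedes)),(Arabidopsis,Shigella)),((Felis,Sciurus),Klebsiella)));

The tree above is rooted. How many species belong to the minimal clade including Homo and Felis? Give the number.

16

The MRCA of Homo and Felis is the root, so the clade is the entire tree.
That clade contains 16 terminal taxa: Aedes, Ambystoma, Arabidopsis, Felis, Homo, Hylobates, Klebsiella, Picea, Pseudotsuga, Rattus, Sciurus, Shigella, Taxidea, Triticum, Ursus, Yersinia.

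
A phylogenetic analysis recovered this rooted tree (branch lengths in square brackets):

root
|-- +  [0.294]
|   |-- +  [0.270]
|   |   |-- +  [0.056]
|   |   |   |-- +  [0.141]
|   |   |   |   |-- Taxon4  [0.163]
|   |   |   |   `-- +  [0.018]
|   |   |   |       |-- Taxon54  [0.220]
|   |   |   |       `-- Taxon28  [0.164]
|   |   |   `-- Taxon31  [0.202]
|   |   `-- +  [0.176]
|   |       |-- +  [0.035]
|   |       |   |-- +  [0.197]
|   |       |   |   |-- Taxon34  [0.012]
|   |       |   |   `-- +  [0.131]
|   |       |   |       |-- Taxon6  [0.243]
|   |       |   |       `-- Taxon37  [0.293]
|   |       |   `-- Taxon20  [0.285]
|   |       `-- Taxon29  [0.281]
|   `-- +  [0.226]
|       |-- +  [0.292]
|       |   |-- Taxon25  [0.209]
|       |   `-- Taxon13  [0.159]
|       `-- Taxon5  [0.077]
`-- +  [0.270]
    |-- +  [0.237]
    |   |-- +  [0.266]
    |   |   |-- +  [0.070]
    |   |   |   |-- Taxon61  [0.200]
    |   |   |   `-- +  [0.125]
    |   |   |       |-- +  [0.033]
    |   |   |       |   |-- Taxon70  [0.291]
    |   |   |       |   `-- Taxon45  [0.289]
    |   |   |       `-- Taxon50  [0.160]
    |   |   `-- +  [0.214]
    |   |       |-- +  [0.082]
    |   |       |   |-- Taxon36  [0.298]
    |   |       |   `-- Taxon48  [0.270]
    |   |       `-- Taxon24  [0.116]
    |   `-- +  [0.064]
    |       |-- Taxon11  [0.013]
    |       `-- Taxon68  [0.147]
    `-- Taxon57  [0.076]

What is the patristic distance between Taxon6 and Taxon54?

1.217

The path runs Taxon6 → … → MRCA → … → Taxon54; the MRCA is the node subtending (((Taxon4,(Taxon54,Taxon28)),Taxon31),(((Taxon34,(Taxon6,Taxon37)),Taxon20),Taxon29)).
Branch lengths along that path: 0.243 + 0.131 + 0.197 + 0.035 + 0.176 + 0.056 + 0.141 + 0.018 + 0.220 = 1.217.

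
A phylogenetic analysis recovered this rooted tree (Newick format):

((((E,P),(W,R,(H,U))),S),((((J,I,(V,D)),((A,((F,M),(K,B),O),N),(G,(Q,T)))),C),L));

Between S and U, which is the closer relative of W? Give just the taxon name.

The MRCA of W and U subtends (W,R,(H,U)) (4 taxa).
The MRCA of W and S subtends (((E,P),(W,R,(H,U))),S) (7 taxa).
The first is nested inside the second, so W shares a more recent common ancestor with U.

U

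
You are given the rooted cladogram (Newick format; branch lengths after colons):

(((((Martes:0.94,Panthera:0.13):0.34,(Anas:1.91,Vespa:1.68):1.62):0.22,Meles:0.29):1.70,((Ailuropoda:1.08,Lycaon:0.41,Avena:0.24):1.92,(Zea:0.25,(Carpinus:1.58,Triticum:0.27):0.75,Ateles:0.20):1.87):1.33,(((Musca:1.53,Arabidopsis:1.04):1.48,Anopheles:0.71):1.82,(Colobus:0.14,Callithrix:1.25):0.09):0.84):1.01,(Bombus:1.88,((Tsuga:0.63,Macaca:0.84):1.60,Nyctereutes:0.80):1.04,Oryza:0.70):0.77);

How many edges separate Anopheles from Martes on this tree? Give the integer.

7

The MRCA of Anopheles and Martes is the node subtending ((((Martes,Panthera),(Anas,Vespa)),Meles),((Ailuropoda,Lycaon,Avena),(Zea,(Carpinus,Triticum),Ateles)),(((Musca,Arabidopsis),Anopheles),(Colobus,Callithrix))).
From Anopheles up to that node: 3 branches. From Martes up to the same node: 4 branches. Total: 3 + 4 = 7.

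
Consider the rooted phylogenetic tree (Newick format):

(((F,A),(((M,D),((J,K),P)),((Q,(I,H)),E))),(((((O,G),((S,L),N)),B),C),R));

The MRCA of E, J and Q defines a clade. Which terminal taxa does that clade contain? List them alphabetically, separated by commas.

Tracing E: it sits inside ((Q,(I,H)),E).
Tracing J: it sits inside (J,K).
Tracing Q: it sits inside (Q,(I,H)).
The smallest clade enclosing all 3 is (((M,D),((J,K),P)),((Q,(I,H)),E)); the answer is its 9 terminal taxa in alphabetical order.

D, E, H, I, J, K, M, P, Q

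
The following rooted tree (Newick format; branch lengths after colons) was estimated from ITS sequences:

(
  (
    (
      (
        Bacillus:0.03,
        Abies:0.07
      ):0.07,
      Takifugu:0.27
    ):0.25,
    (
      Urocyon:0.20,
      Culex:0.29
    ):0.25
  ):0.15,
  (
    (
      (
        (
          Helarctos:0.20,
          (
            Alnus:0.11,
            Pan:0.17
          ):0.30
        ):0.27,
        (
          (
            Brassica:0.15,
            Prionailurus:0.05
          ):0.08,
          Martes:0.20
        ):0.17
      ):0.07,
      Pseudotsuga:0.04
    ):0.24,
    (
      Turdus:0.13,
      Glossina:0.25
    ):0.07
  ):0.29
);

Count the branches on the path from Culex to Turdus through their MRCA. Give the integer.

The MRCA of Culex and Turdus is the root of the tree.
From Culex up to that node: 3 branches. From Turdus up to the same node: 3 branches. Total: 3 + 3 = 6.

6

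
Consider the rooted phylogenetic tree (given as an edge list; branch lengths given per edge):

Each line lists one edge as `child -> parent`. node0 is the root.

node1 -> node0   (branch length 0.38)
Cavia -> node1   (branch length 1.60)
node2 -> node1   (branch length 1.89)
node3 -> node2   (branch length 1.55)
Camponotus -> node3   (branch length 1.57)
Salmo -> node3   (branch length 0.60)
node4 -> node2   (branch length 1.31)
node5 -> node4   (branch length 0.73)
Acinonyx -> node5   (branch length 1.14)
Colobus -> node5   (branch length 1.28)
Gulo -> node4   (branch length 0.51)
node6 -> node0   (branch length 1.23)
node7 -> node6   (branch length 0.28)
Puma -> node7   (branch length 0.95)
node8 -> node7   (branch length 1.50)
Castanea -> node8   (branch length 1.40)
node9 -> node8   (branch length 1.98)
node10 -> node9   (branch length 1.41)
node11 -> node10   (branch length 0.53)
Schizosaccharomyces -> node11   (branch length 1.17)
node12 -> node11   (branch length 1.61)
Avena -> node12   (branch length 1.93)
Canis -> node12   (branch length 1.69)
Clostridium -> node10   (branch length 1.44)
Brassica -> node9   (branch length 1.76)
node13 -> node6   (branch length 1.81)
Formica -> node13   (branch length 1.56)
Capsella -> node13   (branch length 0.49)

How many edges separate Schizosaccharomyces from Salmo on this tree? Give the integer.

The MRCA of Schizosaccharomyces and Salmo is the root of the tree.
From Schizosaccharomyces up to that node: 7 branches. From Salmo up to the same node: 4 branches. Total: 7 + 4 = 11.

11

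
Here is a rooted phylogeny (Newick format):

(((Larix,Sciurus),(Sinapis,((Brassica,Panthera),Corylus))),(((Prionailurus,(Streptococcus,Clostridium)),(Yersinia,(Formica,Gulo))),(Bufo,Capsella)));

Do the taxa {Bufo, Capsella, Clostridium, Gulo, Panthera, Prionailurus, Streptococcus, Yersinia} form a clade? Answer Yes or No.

No

The MRCA of the listed taxa is the root, so the smallest clade containing them is the whole tree.
That clade also contains Brassica, Corylus, Formica, Larix, Sciurus, Sinapis, which are not in the proposed group, so the group is not monophyletic.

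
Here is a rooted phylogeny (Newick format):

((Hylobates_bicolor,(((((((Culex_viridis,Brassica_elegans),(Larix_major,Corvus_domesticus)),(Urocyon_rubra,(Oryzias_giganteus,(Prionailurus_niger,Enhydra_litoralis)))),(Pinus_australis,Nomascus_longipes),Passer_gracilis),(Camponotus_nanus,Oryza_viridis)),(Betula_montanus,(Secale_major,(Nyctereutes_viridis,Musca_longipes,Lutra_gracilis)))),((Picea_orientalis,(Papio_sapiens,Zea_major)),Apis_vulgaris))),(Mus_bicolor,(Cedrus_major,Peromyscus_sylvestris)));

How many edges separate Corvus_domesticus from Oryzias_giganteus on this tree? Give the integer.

The MRCA of Corvus_domesticus and Oryzias_giganteus is the node subtending (((Culex_viridis,Brassica_elegans),(Larix_major,Corvus_domesticus)),(Urocyon_rubra,(Oryzias_giganteus,(Prionailurus_niger,Enhydra_litoralis)))).
From Corvus_domesticus up to that node: 3 branches. From Oryzias_giganteus up to the same node: 3 branches. Total: 3 + 3 = 6.

6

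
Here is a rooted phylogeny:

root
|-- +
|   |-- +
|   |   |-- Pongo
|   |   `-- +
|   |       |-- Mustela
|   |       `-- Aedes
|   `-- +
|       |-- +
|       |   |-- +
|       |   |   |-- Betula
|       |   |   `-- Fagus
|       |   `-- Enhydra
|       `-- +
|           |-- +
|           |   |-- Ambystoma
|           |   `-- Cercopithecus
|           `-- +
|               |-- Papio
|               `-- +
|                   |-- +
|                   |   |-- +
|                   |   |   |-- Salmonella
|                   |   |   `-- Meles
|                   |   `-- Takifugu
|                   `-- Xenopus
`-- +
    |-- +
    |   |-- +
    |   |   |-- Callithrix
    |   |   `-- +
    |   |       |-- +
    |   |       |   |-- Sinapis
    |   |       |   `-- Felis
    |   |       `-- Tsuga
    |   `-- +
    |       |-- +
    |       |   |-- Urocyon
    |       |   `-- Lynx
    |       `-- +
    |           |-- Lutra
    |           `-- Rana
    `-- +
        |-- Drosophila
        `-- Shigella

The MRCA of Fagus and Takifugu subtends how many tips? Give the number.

The MRCA of Fagus and Takifugu is the node subtending (((Betula,Fagus),Enhydra),((Ambystoma,Cercopithecus),(Papio,(((Salmonella,Meles),Takifugu),Xenopus)))).
That clade contains 10 terminal taxa: Ambystoma, Betula, Cercopithecus, Enhydra, Fagus, Meles, Papio, Salmonella, Takifugu, Xenopus.

10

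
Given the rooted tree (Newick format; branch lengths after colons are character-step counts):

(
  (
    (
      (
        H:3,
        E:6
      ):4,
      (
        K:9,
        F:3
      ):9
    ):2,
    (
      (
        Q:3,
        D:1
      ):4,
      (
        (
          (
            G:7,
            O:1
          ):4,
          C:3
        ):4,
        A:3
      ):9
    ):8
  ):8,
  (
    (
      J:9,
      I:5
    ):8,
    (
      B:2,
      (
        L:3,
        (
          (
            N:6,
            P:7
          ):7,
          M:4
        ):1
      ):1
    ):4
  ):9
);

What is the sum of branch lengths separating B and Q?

38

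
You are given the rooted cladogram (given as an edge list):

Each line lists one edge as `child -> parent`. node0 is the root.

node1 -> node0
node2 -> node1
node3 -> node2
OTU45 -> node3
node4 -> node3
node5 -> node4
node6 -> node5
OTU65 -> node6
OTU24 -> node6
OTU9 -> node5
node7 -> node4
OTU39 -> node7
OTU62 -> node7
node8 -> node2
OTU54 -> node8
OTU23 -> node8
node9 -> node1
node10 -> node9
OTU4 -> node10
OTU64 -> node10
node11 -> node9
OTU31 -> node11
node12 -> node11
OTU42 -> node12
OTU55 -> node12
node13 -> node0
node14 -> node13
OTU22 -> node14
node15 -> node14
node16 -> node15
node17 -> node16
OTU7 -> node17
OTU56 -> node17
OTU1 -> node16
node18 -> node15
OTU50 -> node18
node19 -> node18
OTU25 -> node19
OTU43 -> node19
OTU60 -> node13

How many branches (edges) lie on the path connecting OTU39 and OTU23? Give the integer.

The MRCA of OTU39 and OTU23 is the node subtending ((OTU45,(((OTU65,OTU24),OTU9),(OTU39,OTU62))),(OTU54,OTU23)).
From OTU39 up to that node: 4 branches. From OTU23 up to the same node: 2 branches. Total: 4 + 2 = 6.

6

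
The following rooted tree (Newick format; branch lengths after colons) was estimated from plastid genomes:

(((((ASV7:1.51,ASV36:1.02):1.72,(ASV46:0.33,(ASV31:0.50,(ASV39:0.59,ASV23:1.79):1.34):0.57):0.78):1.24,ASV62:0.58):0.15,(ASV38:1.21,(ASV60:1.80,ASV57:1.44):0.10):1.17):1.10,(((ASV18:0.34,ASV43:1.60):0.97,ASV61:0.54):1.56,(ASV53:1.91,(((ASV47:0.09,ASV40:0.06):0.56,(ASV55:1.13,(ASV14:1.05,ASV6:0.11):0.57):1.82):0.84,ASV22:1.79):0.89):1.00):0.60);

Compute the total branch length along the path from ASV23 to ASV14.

13.74

The path runs ASV23 → … → MRCA → … → ASV14; the MRCA is the root of the tree.
Branch lengths along that path: 1.79 + 1.34 + 0.57 + 0.78 + 1.24 + 0.15 + 1.10 + 0.60 + 1.00 + 0.89 + 0.84 + 1.82 + 0.57 + 1.05 = 13.74.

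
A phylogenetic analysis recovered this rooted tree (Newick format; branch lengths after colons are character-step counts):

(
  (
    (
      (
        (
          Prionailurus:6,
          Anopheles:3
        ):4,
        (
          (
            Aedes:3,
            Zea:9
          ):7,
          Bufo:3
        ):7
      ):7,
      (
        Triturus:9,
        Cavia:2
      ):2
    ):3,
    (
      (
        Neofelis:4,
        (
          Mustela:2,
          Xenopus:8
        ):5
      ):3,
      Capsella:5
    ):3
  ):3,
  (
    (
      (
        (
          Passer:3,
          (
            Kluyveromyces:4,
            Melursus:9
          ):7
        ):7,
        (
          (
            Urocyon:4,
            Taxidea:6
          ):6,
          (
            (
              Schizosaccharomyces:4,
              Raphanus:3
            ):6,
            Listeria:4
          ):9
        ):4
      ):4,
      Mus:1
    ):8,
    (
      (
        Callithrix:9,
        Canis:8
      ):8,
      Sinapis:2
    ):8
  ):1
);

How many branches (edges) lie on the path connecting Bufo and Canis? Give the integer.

The MRCA of Bufo and Canis is the root of the tree.
From Bufo up to that node: 5 branches. From Canis up to the same node: 4 branches. Total: 5 + 4 = 9.

9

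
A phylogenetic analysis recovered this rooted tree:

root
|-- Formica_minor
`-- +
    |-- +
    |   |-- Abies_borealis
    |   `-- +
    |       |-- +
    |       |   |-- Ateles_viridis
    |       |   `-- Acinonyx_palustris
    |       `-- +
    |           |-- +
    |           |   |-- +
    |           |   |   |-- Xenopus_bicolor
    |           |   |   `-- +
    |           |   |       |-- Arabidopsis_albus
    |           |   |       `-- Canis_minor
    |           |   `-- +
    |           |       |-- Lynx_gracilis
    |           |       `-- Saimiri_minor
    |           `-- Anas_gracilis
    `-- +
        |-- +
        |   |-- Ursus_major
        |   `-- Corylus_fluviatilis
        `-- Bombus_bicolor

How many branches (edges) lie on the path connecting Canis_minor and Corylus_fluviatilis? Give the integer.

The MRCA of Canis_minor and Corylus_fluviatilis is the node subtending ((Abies_borealis,((Ateles_viridis,Acinonyx_palustris),(((Xenopus_bicolor,(Arabidopsis_albus,Canis_minor)),(Lynx_gracilis,Saimiri_minor)),Anas_gracilis))),((Ursus_major,Corylus_fluviatilis),Bombus_bicolor)).
From Canis_minor up to that node: 7 branches. From Corylus_fluviatilis up to the same node: 3 branches. Total: 7 + 3 = 10.

10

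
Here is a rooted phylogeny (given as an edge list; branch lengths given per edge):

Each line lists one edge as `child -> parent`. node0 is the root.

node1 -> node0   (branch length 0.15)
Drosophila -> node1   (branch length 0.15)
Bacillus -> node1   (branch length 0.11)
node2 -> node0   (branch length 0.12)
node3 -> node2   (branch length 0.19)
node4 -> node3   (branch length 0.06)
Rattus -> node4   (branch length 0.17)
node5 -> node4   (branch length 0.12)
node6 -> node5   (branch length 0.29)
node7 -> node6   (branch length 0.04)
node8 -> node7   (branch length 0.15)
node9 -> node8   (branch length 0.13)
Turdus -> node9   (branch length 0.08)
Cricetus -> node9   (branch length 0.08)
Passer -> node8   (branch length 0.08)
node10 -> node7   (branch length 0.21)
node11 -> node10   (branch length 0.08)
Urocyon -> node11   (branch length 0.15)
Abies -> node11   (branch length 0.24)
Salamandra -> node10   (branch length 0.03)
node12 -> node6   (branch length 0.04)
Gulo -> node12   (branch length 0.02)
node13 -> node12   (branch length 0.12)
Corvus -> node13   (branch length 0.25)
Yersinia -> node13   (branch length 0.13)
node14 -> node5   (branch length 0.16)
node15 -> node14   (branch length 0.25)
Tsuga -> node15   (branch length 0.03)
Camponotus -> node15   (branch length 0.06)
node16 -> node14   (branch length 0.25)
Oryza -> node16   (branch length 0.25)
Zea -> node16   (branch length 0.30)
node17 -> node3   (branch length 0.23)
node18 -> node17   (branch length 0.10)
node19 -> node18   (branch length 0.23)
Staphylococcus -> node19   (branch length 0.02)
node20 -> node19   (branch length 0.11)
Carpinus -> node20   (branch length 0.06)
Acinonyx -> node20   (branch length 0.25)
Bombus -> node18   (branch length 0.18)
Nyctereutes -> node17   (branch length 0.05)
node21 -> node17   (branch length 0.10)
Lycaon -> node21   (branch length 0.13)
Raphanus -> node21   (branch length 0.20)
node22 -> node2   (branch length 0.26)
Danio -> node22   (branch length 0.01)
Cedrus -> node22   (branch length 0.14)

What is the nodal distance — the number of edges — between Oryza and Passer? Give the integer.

7

The MRCA of Oryza and Passer is the node subtending (((((Turdus,Cricetus),Passer),((Urocyon,Abies),Salamandra)),(Gulo,(Corvus,Yersinia))),((Tsuga,Camponotus),(Oryza,Zea))).
From Oryza up to that node: 3 branches. From Passer up to the same node: 4 branches. Total: 3 + 4 = 7.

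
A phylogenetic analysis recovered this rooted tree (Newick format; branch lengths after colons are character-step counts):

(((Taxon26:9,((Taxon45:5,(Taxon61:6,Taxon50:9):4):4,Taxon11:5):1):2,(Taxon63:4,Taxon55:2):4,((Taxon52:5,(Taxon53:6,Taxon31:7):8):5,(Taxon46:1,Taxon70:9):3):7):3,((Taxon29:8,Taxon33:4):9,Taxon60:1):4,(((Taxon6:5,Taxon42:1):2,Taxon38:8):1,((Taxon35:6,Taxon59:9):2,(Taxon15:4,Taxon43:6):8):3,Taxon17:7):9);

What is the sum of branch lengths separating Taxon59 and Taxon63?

34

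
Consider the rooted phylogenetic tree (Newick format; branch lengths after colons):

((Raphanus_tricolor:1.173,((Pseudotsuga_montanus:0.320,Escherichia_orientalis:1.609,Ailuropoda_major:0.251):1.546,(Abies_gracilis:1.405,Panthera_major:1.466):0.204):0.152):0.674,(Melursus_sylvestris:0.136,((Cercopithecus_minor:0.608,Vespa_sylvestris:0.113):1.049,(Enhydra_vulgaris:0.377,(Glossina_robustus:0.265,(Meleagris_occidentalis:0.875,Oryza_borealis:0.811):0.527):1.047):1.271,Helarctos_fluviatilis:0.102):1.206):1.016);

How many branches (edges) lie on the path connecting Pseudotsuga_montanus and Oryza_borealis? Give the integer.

The MRCA of Pseudotsuga_montanus and Oryza_borealis is the root of the tree.
From Pseudotsuga_montanus up to that node: 4 branches. From Oryza_borealis up to the same node: 6 branches. Total: 4 + 6 = 10.

10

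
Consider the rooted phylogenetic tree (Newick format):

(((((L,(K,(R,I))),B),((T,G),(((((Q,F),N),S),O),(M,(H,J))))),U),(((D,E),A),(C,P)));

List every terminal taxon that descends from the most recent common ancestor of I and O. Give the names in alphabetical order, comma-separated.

B, F, G, H, I, J, K, L, M, N, O, Q, R, S, T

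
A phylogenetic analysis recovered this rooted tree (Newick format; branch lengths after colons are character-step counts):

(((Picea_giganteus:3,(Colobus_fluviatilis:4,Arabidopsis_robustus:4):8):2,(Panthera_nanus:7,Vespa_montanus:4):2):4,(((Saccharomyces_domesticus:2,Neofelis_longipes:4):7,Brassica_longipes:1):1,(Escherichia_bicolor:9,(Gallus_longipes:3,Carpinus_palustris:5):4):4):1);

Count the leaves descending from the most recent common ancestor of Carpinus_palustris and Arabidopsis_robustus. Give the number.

The MRCA of Carpinus_palustris and Arabidopsis_robustus is the root, so the clade is the entire tree.
That clade contains 11 terminal taxa: Arabidopsis_robustus, Brassica_longipes, Carpinus_palustris, Colobus_fluviatilis, Escherichia_bicolor, Gallus_longipes, Neofelis_longipes, Panthera_nanus, Picea_giganteus, Saccharomyces_domesticus, Vespa_montanus.

11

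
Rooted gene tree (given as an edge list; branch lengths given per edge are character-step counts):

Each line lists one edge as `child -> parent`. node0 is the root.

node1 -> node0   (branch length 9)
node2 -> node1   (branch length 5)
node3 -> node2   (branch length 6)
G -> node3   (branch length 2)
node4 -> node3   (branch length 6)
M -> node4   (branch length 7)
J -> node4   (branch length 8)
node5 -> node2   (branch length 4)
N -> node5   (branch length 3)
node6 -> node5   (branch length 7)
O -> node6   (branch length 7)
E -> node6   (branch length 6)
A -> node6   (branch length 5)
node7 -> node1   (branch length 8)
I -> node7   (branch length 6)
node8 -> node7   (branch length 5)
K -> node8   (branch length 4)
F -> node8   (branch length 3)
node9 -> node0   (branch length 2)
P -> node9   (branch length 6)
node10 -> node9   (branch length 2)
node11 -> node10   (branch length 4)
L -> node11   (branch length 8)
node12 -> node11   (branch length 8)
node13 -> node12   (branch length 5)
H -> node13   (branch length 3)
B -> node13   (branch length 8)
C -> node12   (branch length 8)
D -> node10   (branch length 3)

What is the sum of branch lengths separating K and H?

The path runs K → … → MRCA → … → H; the MRCA is the root of the tree.
Branch lengths along that path: 4 + 5 + 8 + 9 + 2 + 2 + 4 + 8 + 5 + 3 = 50.

50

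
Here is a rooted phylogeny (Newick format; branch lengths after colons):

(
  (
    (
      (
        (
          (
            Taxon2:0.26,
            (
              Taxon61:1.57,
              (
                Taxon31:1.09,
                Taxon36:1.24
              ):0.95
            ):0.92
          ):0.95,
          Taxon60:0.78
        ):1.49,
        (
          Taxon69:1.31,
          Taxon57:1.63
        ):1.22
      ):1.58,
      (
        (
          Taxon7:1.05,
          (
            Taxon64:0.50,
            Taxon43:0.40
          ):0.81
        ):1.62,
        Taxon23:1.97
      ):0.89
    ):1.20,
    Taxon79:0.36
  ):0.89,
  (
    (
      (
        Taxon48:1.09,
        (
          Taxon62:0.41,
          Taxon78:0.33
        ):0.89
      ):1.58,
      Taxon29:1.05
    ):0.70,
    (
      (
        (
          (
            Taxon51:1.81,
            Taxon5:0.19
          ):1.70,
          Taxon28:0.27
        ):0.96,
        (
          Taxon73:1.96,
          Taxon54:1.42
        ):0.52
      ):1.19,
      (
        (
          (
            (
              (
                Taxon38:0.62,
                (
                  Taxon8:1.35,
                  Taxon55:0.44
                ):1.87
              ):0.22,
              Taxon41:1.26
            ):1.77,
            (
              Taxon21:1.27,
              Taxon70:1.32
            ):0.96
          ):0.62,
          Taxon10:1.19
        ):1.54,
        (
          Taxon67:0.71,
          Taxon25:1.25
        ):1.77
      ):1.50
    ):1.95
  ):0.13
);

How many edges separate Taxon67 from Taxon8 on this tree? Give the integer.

8

The MRCA of Taxon67 and Taxon8 is the node subtending (((((Taxon38,(Taxon8,Taxon55)),Taxon41),(Taxon21,Taxon70)),Taxon10),(Taxon67,Taxon25)).
From Taxon67 up to that node: 2 branches. From Taxon8 up to the same node: 6 branches. Total: 2 + 6 = 8.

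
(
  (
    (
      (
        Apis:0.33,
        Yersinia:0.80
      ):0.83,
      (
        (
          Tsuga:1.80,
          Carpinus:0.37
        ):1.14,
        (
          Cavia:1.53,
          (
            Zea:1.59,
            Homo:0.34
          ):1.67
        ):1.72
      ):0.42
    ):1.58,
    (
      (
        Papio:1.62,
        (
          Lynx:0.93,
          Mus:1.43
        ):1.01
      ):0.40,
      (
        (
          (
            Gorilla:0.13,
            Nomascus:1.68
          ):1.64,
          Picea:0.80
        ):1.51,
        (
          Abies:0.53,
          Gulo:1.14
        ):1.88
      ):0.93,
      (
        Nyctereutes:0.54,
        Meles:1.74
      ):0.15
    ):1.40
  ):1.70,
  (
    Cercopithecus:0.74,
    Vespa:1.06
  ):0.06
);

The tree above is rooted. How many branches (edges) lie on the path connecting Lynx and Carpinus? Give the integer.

8

The MRCA of Lynx and Carpinus is the node subtending (((Apis,Yersinia),((Tsuga,Carpinus),(Cavia,(Zea,Homo)))),((Papio,(Lynx,Mus)),(((Gorilla,Nomascus),Picea),(Abies,Gulo)),(Nyctereutes,Meles))).
From Lynx up to that node: 4 branches. From Carpinus up to the same node: 4 branches. Total: 4 + 4 = 8.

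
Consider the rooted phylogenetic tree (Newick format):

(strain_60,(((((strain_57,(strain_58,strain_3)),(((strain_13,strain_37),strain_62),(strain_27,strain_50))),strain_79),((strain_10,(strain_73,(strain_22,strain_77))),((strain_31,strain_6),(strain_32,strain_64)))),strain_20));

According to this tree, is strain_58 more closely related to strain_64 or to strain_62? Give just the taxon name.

strain_62

The MRCA of strain_58 and strain_62 subtends ((strain_57,(strain_58,strain_3)),(((strain_13,strain_37),strain_62),(strain_27,strain_50))) (8 taxa).
The MRCA of strain_58 and strain_64 subtends ((((strain_57,(strain_58,strain_3)),(((strain_13,strain_37),strain_62),(strain_27,strain_50))),strain_79),((strain_10,(strain_73,(strain_22,strain_77))),((strain_31,strain_6),(strain_32,strain_64)))) (17 taxa).
The first is nested inside the second, so strain_58 shares a more recent common ancestor with strain_62.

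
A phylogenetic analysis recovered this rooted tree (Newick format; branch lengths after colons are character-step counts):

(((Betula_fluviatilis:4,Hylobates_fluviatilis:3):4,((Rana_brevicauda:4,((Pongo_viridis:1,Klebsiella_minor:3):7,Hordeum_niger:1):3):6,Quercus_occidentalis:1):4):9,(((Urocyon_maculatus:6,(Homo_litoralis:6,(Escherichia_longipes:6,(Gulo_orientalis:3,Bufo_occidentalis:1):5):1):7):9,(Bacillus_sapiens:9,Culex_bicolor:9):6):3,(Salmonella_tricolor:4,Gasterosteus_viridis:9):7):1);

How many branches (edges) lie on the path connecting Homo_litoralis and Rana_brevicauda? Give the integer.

9

The MRCA of Homo_litoralis and Rana_brevicauda is the root of the tree.
From Homo_litoralis up to that node: 5 branches. From Rana_brevicauda up to the same node: 4 branches. Total: 5 + 4 = 9.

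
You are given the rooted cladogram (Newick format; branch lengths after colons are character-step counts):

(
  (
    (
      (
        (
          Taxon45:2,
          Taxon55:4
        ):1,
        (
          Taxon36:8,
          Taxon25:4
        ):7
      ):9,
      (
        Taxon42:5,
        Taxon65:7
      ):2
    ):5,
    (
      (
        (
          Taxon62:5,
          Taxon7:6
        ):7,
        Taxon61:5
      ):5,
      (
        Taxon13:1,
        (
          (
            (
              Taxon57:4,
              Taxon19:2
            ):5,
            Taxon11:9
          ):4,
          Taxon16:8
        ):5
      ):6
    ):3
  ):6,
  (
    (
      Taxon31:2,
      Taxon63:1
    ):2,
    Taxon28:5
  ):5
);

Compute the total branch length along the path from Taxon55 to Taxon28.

35

The path runs Taxon55 → … → MRCA → … → Taxon28; the MRCA is the root of the tree.
Branch lengths along that path: 4 + 1 + 9 + 5 + 6 + 5 + 5 = 35.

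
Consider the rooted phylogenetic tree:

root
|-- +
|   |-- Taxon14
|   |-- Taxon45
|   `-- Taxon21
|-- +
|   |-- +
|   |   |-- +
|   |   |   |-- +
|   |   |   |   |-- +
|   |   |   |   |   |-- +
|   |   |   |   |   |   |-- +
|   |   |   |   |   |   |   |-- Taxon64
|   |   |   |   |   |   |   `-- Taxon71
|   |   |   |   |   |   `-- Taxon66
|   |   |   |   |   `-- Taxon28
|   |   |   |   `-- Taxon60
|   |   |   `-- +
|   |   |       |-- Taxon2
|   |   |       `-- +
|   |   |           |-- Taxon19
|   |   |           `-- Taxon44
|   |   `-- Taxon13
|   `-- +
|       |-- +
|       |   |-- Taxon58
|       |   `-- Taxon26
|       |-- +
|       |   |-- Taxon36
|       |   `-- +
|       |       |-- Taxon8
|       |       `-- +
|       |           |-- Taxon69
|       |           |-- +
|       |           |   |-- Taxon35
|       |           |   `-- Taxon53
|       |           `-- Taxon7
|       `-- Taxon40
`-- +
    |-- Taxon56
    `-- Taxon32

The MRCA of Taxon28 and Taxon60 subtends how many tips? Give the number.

5

The MRCA of Taxon28 and Taxon60 is the node subtending ((((Taxon64,Taxon71),Taxon66),Taxon28),Taxon60).
That clade contains 5 terminal taxa: Taxon28, Taxon60, Taxon64, Taxon66, Taxon71.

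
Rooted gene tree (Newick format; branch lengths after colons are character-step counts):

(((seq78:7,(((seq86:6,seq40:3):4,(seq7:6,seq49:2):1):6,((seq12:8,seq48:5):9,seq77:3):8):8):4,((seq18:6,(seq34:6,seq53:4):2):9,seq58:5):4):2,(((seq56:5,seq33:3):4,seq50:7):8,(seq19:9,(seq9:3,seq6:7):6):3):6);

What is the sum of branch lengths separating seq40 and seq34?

The path runs seq40 → … → MRCA → … → seq34; the MRCA is the node subtending ((seq78,(((seq86,seq40),(seq7,seq49)),((seq12,seq48),seq77))),((seq18,(seq34,seq53)),seq58)).
Branch lengths along that path: 3 + 4 + 6 + 8 + 4 + 4 + 9 + 2 + 6 = 46.

46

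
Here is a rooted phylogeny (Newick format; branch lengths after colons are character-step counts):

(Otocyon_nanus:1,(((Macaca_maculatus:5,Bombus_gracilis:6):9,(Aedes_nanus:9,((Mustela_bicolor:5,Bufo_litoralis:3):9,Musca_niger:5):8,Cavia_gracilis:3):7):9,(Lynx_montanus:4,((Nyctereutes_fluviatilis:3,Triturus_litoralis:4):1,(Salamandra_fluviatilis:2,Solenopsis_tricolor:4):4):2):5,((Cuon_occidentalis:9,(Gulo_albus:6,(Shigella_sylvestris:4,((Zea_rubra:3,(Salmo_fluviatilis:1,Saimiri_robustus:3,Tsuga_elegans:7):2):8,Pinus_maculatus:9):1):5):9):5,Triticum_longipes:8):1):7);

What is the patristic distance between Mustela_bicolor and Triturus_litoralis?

50

The path runs Mustela_bicolor → … → MRCA → … → Triturus_litoralis; the MRCA is the node subtending (((Macaca_maculatus,Bombus_gracilis),(Aedes_nanus,((Mustela_bicolor,Bufo_litoralis),Musca_niger),Cavia_gracilis)),(Lynx_montanus,((Nyctereutes_fluviatilis,Triturus_litoralis),(Salamandra_fluviatilis,Solenopsis_tricolor))),((Cuon_occidentalis,(Gulo_albus,(Shigella_sylvestris,((Zea_rubra,(Salmo_fluviatilis,Saimiri_robustus,Tsuga_elegans)),Pinus_maculatus)))),Triticum_longipes)).
Branch lengths along that path: 5 + 9 + 8 + 7 + 9 + 5 + 2 + 1 + 4 = 50.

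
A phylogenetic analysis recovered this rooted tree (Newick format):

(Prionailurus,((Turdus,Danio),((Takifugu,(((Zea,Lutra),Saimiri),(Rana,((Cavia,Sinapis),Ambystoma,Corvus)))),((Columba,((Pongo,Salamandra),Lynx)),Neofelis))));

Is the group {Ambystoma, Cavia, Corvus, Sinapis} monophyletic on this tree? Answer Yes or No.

Yes

The most recent common ancestor of these taxa subtends ((Cavia,Sinapis),Ambystoma,Corvus).
That clade has exactly 4 tips — every listed taxon and nothing else — so the group is monophyletic.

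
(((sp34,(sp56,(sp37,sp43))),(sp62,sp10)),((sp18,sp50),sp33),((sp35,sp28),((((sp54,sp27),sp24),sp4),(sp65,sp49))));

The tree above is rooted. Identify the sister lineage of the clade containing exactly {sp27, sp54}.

The clade containing exactly {sp27, sp54} attaches to the tree at the node subtending ((sp54,sp27),sp24).
The other lineage descending from that same node — the sister group — is the single tip sp24.

sp24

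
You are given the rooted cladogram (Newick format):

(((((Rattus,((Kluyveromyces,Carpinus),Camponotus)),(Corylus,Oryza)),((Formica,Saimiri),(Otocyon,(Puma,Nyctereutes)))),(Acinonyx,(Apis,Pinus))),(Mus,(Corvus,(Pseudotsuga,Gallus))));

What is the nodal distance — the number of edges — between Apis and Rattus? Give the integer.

The MRCA of Apis and Rattus is the node subtending ((((Rattus,((Kluyveromyces,Carpinus),Camponotus)),(Corylus,Oryza)),((Formica,Saimiri),(Otocyon,(Puma,Nyctereutes)))),(Acinonyx,(Apis,Pinus))).
From Apis up to that node: 3 branches. From Rattus up to the same node: 4 branches. Total: 3 + 4 = 7.

7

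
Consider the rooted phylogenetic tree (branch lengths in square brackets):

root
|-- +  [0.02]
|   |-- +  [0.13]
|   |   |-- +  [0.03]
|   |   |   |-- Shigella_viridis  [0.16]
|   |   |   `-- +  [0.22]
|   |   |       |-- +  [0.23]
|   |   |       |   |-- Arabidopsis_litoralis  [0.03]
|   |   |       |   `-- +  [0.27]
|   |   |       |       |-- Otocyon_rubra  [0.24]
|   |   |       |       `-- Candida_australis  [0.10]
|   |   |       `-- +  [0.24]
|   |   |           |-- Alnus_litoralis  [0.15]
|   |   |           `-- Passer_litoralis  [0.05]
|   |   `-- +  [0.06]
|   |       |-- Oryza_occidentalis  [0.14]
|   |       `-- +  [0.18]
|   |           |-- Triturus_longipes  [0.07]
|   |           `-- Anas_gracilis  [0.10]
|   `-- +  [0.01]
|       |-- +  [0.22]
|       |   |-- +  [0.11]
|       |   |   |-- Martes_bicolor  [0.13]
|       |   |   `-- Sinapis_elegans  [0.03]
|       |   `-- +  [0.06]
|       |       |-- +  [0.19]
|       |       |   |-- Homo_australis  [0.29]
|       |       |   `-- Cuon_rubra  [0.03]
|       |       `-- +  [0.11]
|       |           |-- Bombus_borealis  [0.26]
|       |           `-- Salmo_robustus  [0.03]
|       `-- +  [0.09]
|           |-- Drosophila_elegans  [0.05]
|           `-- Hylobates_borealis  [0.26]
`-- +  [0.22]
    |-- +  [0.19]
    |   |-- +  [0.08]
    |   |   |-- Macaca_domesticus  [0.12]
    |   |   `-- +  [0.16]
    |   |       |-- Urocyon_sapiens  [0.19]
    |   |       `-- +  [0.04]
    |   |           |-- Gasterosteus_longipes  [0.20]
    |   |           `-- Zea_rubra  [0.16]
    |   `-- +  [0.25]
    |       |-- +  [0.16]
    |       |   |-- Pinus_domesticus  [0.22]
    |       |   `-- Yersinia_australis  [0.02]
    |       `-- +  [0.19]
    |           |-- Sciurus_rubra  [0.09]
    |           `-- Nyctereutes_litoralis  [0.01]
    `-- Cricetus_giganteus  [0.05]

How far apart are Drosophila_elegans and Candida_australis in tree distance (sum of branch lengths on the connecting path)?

The path runs Drosophila_elegans → … → MRCA → … → Candida_australis; the MRCA is the node subtending (((Shigella_viridis,((Arabidopsis_litoralis,(Otocyon_rubra,Candida_australis)),(Alnus_litoralis,Passer_litoralis))),(Oryza_occidentalis,(Triturus_longipes,Anas_gracilis))),(((Martes_bicolor,Sinapis_elegans),((Homo_australis,Cuon_rubra),(Bombus_borealis,Salmo_robustus))),(Drosophila_elegans,Hylobates_borealis))).
Branch lengths along that path: 0.05 + 0.09 + 0.01 + 0.13 + 0.03 + 0.22 + 0.23 + 0.27 + 0.10 = 1.13.

1.13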